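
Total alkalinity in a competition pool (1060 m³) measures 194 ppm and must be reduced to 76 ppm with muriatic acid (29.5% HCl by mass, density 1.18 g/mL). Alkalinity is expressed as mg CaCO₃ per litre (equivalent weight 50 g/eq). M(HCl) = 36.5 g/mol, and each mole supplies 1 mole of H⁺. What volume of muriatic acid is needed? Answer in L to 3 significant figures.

Volume: 1060 m³ = 1,060,000 L.
Alkalinity to neutralize: (194 − 76) = 118 mg/L as CaCO₃ × 1,060,000 L = 125,100 g as CaCO₃.
Equivalents of H⁺ required: 125,100 ÷ 50 g/eq = 2502 eq = 2502 mol HCl.
Mass of HCl: 2502 × 36.5 = 91,310 g.
Mass of 29.5% solution: 91,310 / 0.295 = 309,500 g.
Volume: 309,500 g ÷ 1.18 g/mL = 262,300 mL.

262 L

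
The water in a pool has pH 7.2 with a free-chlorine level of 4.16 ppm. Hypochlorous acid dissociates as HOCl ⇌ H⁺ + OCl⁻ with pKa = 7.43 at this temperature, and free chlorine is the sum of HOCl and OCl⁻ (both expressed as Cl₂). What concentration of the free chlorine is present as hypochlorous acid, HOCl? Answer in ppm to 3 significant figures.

2.62 ppm

[OCl⁻]/[HOCl] = 10^(pH − pKa) = 10^(7.2 − 7.43) = 10^-0.23 = 0.5888.
Fraction as HOCl = 1 / (1 + 0.5888) = 0.6294.
HOCl = 0.6294 × 4.16 ppm = 2.618 ppm.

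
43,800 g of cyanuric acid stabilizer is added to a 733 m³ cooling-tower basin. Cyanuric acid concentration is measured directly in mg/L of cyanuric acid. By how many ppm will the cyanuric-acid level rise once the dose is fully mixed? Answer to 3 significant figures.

Volume: 733 m³ = 733,000 L.
Rise: 43,800 g / 733,000 L × 1000 = 59.75 mg/L.

59.8 ppm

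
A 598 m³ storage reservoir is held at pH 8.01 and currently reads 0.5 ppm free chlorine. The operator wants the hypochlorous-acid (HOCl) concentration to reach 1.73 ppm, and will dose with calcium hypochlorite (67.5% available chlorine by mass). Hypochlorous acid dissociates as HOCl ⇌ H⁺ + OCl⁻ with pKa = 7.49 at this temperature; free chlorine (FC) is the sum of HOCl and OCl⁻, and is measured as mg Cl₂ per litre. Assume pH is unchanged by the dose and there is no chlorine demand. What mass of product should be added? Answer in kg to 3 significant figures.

Volume: 598 m³ = 598,000 L.
[OCl⁻]/[HOCl] = 10^(pH − pKa) = 10^(8.01 − 7.49) = 3.311; fraction as HOCl = 1/(1 + 3.311) = 0.2319.
Free chlorine required for 1.73 ppm HOCl: 1.73 / 0.2319 = 7.459 ppm.
FC to add: 7.459 − 0.5 = 6.959 mg/L as Cl₂.
Cl₂ equivalent: 6.959 mg/L × 598,000 L = 4161 g.
Product at 67.5% available Cl: 4161 / 0.675 = 6165 g.

6.16 kg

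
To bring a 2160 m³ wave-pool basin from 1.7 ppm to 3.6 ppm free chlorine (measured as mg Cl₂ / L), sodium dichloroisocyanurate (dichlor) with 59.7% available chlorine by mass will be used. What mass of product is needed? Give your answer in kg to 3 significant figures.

6.87 kg

Volume: 2160 m³ = 2,160,000 L.
Chlorine deficit: 3.6 − 1.7 = 1.9 ppm = 1.9 mg/L as Cl₂.
Cl₂ equivalent needed: 1.9 mg/L × 2,160,000 L = 4,104,000 mg = 4104 g.
Product at 59.7% available chlorine: 4104 / 0.597 = 6874 g.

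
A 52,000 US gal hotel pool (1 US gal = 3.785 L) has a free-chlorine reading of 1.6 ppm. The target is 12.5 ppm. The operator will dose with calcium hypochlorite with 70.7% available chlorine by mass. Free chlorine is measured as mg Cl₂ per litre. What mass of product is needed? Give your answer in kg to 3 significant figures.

3.03 kg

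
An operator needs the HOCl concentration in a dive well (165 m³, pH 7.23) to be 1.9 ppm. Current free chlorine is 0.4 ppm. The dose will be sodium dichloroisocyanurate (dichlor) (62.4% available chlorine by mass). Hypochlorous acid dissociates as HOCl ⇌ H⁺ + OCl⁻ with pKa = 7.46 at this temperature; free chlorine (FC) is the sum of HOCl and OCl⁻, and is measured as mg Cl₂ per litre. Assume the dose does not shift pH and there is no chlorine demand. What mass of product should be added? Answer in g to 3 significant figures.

692 g

Volume: 165 m³ = 165,000 L.
[OCl⁻]/[HOCl] = 10^(pH − pKa) = 10^(7.23 − 7.46) = 0.5888; fraction as HOCl = 1/(1 + 0.5888) = 0.6294.
Free chlorine required for 1.9 ppm HOCl: 1.9 / 0.6294 = 3.019 ppm.
FC to add: 3.019 − 0.4 = 2.619 mg/L as Cl₂.
Cl₂ equivalent: 2.619 mg/L × 165,000 L = 432.1 g.
Product at 62.4% available Cl: 432.1 / 0.624 = 692.5 g.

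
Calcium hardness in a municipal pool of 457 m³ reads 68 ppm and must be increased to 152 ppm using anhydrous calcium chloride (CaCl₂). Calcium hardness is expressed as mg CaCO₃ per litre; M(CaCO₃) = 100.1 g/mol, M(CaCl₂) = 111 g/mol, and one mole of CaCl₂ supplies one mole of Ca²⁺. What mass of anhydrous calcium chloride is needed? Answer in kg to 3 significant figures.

42.6 kg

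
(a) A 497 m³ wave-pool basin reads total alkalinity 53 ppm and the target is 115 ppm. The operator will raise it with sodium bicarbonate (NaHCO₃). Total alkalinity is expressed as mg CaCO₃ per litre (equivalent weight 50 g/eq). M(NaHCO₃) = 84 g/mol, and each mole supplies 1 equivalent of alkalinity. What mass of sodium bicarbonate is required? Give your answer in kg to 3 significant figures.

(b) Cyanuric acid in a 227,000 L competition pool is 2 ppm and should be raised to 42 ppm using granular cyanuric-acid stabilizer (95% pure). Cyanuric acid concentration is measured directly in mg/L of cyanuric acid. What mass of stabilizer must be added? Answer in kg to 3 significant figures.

(a) 51.8 kg; (b) 9.56 kg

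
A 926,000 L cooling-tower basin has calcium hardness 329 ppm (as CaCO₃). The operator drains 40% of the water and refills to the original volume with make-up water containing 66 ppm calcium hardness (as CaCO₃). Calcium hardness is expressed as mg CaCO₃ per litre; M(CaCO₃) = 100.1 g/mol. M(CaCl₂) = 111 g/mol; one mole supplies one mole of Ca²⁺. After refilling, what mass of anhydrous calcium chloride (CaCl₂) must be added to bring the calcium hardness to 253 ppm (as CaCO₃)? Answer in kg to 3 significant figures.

30.0 kg

After draining 40% and refilling: 329 × 0.60 + 66 × 0.40 = 223.8 ppm.
Deficit to target: 253 − 223.8 = 29.2 mg/L.
As CaCO₃: 29.2 mg/L × 926,000 L = 27,040 g; ÷ 100.1 = 270.1 mol Ca²⁺.
Mass: 270.1 × 111 = 29,980 g.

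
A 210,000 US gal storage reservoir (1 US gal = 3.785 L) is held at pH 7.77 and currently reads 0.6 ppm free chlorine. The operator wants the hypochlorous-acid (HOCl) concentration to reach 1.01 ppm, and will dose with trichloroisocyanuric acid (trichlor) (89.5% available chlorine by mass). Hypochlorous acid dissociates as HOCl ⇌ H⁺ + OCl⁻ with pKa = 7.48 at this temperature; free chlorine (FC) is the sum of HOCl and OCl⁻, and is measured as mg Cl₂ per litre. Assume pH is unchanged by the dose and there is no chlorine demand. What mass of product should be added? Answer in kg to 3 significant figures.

2.11 kg

Volume: 210,000 US gal × 3.785 L/gal = 794,850 L.
[OCl⁻]/[HOCl] = 10^(pH − pKa) = 10^(7.77 − 7.48) = 1.95; fraction as HOCl = 1/(1 + 1.95) = 0.339.
Free chlorine required for 1.01 ppm HOCl: 1.01 / 0.339 = 2.979 ppm.
FC to add: 2.979 − 0.6 = 2.379 mg/L as Cl₂.
Cl₂ equivalent: 2.379 mg/L × 794,850 L = 1891 g.
Product at 89.5% available Cl: 1891 / 0.895 = 2113 g.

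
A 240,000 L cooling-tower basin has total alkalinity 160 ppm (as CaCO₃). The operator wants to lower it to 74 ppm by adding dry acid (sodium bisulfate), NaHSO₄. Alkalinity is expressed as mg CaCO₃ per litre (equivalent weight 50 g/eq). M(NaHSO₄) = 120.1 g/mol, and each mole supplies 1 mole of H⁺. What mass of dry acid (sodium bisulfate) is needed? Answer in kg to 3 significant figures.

Alkalinity to neutralize: (160 − 74) = 86 mg/L as CaCO₃ × 240,000 L = 20,640 g as CaCO₃.
Equivalents of H⁺ required: 20,640 ÷ 50 g/eq = 412.8 eq = 412.8 mol NaHSO₄.
Mass of NaHSO₄: 412.8 × 120.1 = 49,580 g.

49.6 kg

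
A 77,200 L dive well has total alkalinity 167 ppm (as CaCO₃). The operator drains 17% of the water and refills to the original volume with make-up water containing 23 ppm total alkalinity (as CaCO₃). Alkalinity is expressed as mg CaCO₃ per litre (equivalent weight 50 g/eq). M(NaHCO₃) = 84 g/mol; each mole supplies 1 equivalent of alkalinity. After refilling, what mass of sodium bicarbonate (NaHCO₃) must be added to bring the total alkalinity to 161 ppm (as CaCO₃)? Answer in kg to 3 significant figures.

2.40 kg

After draining 17% and refilling: 167 × 0.83 + 23 × 0.17 = 142.52 ppm.
Deficit to target: 161 − 142.52 = 18.48 mg/L.
As CaCO₃: 18.48 mg/L × 77,200 L = 1427 g; ÷ 50 g/eq ÷ 1 = 28.53 mol NaHCO₃.
Mass: 28.53 × 84 = 2397 g.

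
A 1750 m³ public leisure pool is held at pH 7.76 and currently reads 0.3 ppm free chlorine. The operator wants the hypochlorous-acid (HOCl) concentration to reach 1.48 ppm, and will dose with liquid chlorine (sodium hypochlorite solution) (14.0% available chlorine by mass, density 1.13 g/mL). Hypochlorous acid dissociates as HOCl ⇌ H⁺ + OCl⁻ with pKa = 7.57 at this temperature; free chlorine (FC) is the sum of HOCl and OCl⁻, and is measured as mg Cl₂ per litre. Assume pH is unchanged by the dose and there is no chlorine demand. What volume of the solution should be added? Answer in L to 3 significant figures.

Volume: 1750 m³ = 1,750,000 L.
[OCl⁻]/[HOCl] = 10^(pH − pKa) = 10^(7.76 − 7.57) = 1.549; fraction as HOCl = 1/(1 + 1.549) = 0.3923.
Free chlorine required for 1.48 ppm HOCl: 1.48 / 0.3923 = 3.772 ppm.
FC to add: 3.772 − 0.3 = 3.472 mg/L as Cl₂.
Cl₂ equivalent: 3.472 mg/L × 1,750,000 L = 6076 g.
Product at 14.0% available Cl: 6076 / 0.14 = 43,400 g.
Volume: 43,400 g ÷ 1.13 g/mL = 38,410 mL.

38.4 L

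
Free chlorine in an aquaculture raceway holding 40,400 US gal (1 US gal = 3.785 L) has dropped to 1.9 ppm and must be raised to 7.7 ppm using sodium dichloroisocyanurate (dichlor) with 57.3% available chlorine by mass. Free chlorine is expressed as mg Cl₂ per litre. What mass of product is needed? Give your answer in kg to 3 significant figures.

1.55 kg

Volume: 40,400 US gal × 3.785 L/gal = 152,914 L.
Chlorine deficit: 7.7 − 1.9 = 5.8 ppm = 5.8 mg/L as Cl₂.
Cl₂ equivalent needed: 5.8 mg/L × 152,914 L = 886,900 mg = 886.9 g.
Product at 57.3% available chlorine: 886.9 / 0.573 = 1548 g.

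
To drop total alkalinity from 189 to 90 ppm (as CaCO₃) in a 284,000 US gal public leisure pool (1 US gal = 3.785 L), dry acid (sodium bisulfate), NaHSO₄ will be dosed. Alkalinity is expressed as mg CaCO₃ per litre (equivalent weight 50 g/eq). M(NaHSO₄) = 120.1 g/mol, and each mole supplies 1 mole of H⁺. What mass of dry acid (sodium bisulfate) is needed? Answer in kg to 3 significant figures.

256 kg

Volume: 284,000 US gal × 3.785 L/gal = 1,074,940 L.
Alkalinity to neutralize: (189 − 90) = 99 mg/L as CaCO₃ × 1,074,940 L = 106,400 g as CaCO₃.
Equivalents of H⁺ required: 106,400 ÷ 50 g/eq = 2128 eq = 2128 mol NaHSO₄.
Mass of NaHSO₄: 2128 × 120.1 = 255,600 g.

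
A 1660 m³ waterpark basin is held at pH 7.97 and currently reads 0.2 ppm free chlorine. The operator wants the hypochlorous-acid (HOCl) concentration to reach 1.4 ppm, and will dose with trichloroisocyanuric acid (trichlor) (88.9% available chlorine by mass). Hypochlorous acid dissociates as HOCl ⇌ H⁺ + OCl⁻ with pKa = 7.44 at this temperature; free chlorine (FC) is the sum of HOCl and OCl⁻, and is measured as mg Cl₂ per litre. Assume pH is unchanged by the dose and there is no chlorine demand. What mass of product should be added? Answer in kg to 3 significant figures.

Volume: 1660 m³ = 1,660,000 L.
[OCl⁻]/[HOCl] = 10^(pH − pKa) = 10^(7.97 − 7.44) = 3.388; fraction as HOCl = 1/(1 + 3.388) = 0.2279.
Free chlorine required for 1.4 ppm HOCl: 1.4 / 0.2279 = 6.144 ppm.
FC to add: 6.144 − 0.2 = 5.944 mg/L as Cl₂.
Cl₂ equivalent: 5.944 mg/L × 1,660,000 L = 9867 g.
Product at 88.9% available Cl: 9867 / 0.889 = 11,100 g.

11.1 kg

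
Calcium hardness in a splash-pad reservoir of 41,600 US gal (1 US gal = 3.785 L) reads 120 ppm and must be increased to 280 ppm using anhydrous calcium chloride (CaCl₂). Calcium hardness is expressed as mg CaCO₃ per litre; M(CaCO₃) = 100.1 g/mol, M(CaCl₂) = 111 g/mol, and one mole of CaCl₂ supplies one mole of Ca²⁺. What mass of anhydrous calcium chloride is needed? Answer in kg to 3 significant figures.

Volume: 41,600 US gal × 3.785 L/gal = 157,456 L.
Hardness to add: (280 − 120) = 160 mg/L as CaCO₃ × 157,456 L = 25,190 g as CaCO₃.
Moles of Ca²⁺ (1 mol Ca²⁺ ≡ 1 mol CaCO₃): 25,190 / 100.1 g/mol = 251.7 mol.
Mass of CaCl₂: 251.7 × 111 = 27,940 g.

27.9 kg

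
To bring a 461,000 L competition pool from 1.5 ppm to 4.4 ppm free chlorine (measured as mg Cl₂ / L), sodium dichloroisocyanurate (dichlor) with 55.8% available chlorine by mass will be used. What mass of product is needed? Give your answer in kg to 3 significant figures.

2.40 kg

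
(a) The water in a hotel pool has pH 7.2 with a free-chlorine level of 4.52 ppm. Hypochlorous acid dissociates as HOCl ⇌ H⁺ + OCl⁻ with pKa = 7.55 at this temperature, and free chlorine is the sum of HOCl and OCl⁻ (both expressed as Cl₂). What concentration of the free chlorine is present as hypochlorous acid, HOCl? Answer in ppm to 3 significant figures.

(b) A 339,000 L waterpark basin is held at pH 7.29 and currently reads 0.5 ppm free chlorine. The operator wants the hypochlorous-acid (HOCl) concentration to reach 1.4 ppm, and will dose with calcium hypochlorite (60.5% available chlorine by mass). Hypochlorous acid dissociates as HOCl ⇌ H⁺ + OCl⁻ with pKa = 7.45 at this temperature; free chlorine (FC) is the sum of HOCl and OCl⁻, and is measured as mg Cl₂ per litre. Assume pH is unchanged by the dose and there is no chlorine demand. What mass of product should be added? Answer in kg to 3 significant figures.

(a) [OCl⁻]/[HOCl] = 10^(pH − pKa) = 10^(7.2 − 7.55) = 10^-0.35 = 0.4467.
(a) Fraction as HOCl = 1 / (1 + 0.4467) = 0.6912.
(a) HOCl = 0.6912 × 4.52 ppm = 3.124 ppm.

(b) [OCl⁻]/[HOCl] = 10^(pH − pKa) = 10^(7.29 − 7.45) = 0.6918; fraction as HOCl = 1/(1 + 0.6918) = 0.5911.
(b) Free chlorine required for 1.4 ppm HOCl: 1.4 / 0.5911 = 2.369 ppm.
(b) FC to add: 2.369 − 0.5 = 1.869 mg/L as Cl₂.
(b) Cl₂ equivalent: 1.869 mg/L × 339,000 L = 633.4 g.
(b) Product at 60.5% available Cl: 633.4 / 0.605 = 1047 g.

(a) 3.12 ppm; (b) 1.05 kg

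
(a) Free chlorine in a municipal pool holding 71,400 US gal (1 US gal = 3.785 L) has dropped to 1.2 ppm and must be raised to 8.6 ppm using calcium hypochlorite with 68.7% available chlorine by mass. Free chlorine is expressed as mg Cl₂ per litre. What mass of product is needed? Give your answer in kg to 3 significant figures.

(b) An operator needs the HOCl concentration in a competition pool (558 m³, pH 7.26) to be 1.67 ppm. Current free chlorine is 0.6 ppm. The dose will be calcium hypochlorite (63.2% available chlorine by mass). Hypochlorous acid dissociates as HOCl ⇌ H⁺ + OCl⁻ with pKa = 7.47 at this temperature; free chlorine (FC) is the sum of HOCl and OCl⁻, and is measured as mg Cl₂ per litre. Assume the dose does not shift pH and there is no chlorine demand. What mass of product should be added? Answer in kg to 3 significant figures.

(a) 2.91 kg; (b) 1.85 kg

(a) Volume: 71,400 US gal × 3.785 L/gal = 270,249 L.
(a) Chlorine deficit: 8.6 − 1.2 = 7.4 ppm = 7.4 mg/L as Cl₂.
(a) Cl₂ equivalent needed: 7.4 mg/L × 270,249 L = 2,000,000 mg = 2000 g.
(a) Product at 68.7% available chlorine: 2000 / 0.687 = 2911 g.

(b) Volume: 558 m³ = 558,000 L.
(b) [OCl⁻]/[HOCl] = 10^(pH − pKa) = 10^(7.26 − 7.47) = 0.6166; fraction as HOCl = 1/(1 + 0.6166) = 0.6186.
(b) Free chlorine required for 1.67 ppm HOCl: 1.67 / 0.6186 = 2.7 ppm.
(b) FC to add: 2.7 − 0.6 = 2.1 mg/L as Cl₂.
(b) Cl₂ equivalent: 2.1 mg/L × 558,000 L = 1172 g.
(b) Product at 63.2% available Cl: 1172 / 0.632 = 1854 g.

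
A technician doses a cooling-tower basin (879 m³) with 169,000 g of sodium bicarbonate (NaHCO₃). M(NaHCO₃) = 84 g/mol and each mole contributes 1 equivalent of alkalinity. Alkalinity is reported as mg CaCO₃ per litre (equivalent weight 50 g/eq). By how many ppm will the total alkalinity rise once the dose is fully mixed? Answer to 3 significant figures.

114 ppm

Volume: 879 m³ = 879,000 L.
Moles of NaHCO₃: 169,000 g ÷ 84 g/mol = 2012 mol → 2012 eq of alkalinity.
As CaCO₃: 2012 eq × 50 g/eq = 100,600 g.
Rise: 100,600 g / 879,000 L × 1000 = 114.4 mg/L.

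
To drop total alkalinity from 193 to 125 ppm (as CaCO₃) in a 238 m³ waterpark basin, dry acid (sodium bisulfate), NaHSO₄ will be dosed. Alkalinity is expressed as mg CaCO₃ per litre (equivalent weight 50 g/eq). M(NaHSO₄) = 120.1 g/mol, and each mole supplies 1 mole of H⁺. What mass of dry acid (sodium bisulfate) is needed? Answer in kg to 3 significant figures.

38.9 kg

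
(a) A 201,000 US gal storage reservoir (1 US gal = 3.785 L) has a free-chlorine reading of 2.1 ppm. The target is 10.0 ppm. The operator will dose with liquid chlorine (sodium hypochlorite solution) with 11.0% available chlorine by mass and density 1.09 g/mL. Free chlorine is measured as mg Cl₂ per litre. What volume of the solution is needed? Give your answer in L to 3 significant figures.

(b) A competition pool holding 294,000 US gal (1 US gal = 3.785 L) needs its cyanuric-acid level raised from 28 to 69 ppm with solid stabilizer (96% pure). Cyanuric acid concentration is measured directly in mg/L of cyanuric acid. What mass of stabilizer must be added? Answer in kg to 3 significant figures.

(a) Volume: 201,000 US gal × 3.785 L/gal = 760,785 L.
(a) Chlorine deficit: 10.0 − 2.1 = 7.9 ppm = 7.9 mg/L as Cl₂.
(a) Cl₂ equivalent needed: 7.9 mg/L × 760,785 L = 6,010,000 mg = 6010 g.
(a) Product at 11.0% available chlorine: 6010 / 0.11 = 54,640 g.
(a) Volume at density 1.09 g/mL: 54,640 g ÷ 1.09 g/mL = 50,130 mL.

(b) Volume: 294,000 US gal × 3.785 L/gal = 1,112,790 L.
(b) CYA to add: (69 − 28) = 41 mg/L × 1,112,790 L = 45,620 g cyanuric acid.
(b) At 96% purity: 45,620 / 0.96 = 47,530 g product.

(a) 50.1 L; (b) 47.5 kg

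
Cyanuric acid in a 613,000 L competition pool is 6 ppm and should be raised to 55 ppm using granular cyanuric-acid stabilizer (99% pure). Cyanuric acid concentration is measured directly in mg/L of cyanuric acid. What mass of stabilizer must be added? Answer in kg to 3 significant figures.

CYA to add: (55 − 6) = 49 mg/L × 613,000 L = 30,040 g cyanuric acid.
At 99% purity: 30,040 / 0.99 = 30,340 g product.

30.3 kg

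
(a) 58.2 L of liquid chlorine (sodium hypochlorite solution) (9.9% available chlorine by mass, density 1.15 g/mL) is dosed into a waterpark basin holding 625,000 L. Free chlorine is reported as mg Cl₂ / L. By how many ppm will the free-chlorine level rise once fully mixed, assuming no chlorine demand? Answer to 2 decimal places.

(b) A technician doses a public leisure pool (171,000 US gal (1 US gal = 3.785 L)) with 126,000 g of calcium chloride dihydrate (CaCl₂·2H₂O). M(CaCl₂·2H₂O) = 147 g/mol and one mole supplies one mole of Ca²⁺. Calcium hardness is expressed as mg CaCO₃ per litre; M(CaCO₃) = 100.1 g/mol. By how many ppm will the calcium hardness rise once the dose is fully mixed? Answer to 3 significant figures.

(a) 10.60 ppm; (b) 133 ppm

(a) Mass of solution: 58.2 L × 1000 mL/L × 1.15 g/mL = 66,930 g.
(a) Available chlorine delivered: 66,930 g × 0.099 = 6626 g as Cl₂.
(a) Concentration rise: 6626 g / 625,000 L = 10.6 mg/L = 10.60 ppm.

(b) Volume: 171,000 US gal × 3.785 L/gal = 647,235 L.
(b) Moles of Ca²⁺: 126,000 g ÷ 147 g/mol = 857.1 mol.
(b) As CaCO₃: 857.1 mol × 100.1 g/mol = 85,800 g.
(b) Rise: 85,800 g / 647,235 L × 1000 = 132.6 mg/L.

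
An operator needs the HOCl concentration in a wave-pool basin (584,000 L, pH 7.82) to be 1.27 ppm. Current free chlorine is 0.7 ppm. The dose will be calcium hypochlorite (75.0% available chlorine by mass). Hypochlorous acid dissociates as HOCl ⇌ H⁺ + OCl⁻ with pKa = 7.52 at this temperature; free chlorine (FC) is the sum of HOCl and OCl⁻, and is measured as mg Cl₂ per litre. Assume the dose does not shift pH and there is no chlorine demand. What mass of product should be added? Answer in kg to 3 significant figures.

[OCl⁻]/[HOCl] = 10^(pH − pKa) = 10^(7.82 − 7.52) = 1.995; fraction as HOCl = 1/(1 + 1.995) = 0.3339.
Free chlorine required for 1.27 ppm HOCl: 1.27 / 0.3339 = 3.804 ppm.
FC to add: 3.804 − 0.7 = 3.104 mg/L as Cl₂.
Cl₂ equivalent: 3.104 mg/L × 584,000 L = 1813 g.
Product at 75.0% available Cl: 1813 / 0.75 = 2417 g.

2.42 kg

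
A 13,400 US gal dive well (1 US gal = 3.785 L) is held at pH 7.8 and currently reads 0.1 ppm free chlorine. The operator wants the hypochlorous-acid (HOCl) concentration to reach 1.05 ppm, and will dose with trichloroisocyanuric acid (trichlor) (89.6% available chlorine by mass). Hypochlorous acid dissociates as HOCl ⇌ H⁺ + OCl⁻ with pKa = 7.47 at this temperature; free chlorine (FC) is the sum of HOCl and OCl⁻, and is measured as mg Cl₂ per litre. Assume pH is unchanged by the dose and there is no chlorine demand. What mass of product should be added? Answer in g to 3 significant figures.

181 g

Volume: 13,400 US gal × 3.785 L/gal = 50,719 L.
[OCl⁻]/[HOCl] = 10^(pH − pKa) = 10^(7.8 − 7.47) = 2.138; fraction as HOCl = 1/(1 + 2.138) = 0.3187.
Free chlorine required for 1.05 ppm HOCl: 1.05 / 0.3187 = 3.295 ppm.
FC to add: 3.295 − 0.1 = 3.195 mg/L as Cl₂.
Cl₂ equivalent: 3.195 mg/L × 50,719 L = 162 g.
Product at 89.6% available Cl: 162 / 0.896 = 180.8 g.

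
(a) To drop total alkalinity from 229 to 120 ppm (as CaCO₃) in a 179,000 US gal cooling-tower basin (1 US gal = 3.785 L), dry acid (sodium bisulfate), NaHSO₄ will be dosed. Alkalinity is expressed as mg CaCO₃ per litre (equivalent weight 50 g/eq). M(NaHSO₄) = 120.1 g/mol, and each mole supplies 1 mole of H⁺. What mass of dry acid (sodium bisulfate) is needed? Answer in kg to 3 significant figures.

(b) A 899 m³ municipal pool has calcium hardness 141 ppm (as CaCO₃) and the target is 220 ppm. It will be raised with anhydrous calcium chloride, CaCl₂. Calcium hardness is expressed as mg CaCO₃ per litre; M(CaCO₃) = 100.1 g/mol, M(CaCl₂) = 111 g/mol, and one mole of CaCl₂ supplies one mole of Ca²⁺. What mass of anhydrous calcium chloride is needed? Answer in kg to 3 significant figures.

(a) 177 kg; (b) 78.8 kg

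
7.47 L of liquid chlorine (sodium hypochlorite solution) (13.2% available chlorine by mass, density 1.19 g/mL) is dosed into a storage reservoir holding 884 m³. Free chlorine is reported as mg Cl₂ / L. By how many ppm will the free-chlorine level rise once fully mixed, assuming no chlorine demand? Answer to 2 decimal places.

1.33 ppm

Volume: 884 m³ = 884,000 L.
Mass of solution: 7.47 L × 1000 mL/L × 1.19 g/mL = 8889 g.
Available chlorine delivered: 8889 g × 0.132 = 1173 g as Cl₂.
Concentration rise: 1173 g / 884,000 L = 1.327 mg/L = 1.33 ppm.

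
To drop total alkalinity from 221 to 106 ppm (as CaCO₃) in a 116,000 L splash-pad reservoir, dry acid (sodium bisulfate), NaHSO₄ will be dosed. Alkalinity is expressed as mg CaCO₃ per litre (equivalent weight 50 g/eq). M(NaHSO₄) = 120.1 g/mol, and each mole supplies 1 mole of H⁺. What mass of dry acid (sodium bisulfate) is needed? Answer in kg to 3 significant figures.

32.0 kg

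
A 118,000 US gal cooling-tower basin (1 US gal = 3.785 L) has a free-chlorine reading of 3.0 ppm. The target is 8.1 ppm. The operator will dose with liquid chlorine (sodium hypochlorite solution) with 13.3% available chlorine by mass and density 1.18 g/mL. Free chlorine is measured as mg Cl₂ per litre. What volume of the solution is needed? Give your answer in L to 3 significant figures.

Volume: 118,000 US gal × 3.785 L/gal = 446,630 L.
Chlorine deficit: 8.1 − 3.0 = 5.1 ppm = 5.1 mg/L as Cl₂.
Cl₂ equivalent needed: 5.1 mg/L × 446,630 L = 2,278,000 mg = 2278 g.
Product at 13.3% available chlorine: 2278 / 0.133 = 17,130 g.
Volume at density 1.18 g/mL: 17,130 g ÷ 1.18 g/mL = 14,510 mL.

14.5 L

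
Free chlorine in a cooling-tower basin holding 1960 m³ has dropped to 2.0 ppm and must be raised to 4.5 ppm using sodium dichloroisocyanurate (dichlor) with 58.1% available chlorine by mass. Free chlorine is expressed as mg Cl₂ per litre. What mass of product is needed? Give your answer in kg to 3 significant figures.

8.43 kg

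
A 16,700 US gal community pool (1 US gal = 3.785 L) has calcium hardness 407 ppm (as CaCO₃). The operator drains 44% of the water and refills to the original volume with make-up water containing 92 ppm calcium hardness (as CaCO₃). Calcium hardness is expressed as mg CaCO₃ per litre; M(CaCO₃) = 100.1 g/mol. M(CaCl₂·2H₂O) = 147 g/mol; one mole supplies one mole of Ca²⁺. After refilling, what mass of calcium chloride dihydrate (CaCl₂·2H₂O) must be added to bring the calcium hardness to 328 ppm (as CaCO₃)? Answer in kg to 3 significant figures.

5.53 kg

Volume: 16,700 US gal × 3.785 L/gal = 63,210 L.
After draining 44% and refilling: 407 × 0.56 + 92 × 0.44 = 268.4 ppm.
Deficit to target: 328 − 268.4 = 59.6 mg/L.
As CaCO₃: 59.6 mg/L × 63,210 L = 3767 g; ÷ 100.1 = 37.64 mol Ca²⁺.
Mass: 37.64 × 147 = 5532 g.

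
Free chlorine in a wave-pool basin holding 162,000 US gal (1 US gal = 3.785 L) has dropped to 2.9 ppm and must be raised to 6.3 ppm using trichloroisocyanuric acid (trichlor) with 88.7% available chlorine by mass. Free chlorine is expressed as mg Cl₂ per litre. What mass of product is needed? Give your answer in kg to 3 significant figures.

2.35 kg

Volume: 162,000 US gal × 3.785 L/gal = 613,170 L.
Chlorine deficit: 6.3 − 2.9 = 3.4 ppm = 3.4 mg/L as Cl₂.
Cl₂ equivalent needed: 3.4 mg/L × 613,170 L = 2,085,000 mg = 2085 g.
Product at 88.7% available chlorine: 2085 / 0.887 = 2350 g.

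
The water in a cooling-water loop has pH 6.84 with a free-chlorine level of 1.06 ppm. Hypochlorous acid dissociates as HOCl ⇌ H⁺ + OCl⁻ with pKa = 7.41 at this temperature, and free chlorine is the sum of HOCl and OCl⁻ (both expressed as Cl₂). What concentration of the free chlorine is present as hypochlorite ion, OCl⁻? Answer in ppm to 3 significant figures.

0.225 ppm

[OCl⁻]/[HOCl] = 10^(pH − pKa) = 10^(6.84 − 7.41) = 10^-0.57 = 0.2692.
Fraction as HOCl = 1 / (1 + 0.2692) = 0.7879.
OCl⁻ = (1 − 0.7879) × 1.06 ppm = 0.2248 ppm.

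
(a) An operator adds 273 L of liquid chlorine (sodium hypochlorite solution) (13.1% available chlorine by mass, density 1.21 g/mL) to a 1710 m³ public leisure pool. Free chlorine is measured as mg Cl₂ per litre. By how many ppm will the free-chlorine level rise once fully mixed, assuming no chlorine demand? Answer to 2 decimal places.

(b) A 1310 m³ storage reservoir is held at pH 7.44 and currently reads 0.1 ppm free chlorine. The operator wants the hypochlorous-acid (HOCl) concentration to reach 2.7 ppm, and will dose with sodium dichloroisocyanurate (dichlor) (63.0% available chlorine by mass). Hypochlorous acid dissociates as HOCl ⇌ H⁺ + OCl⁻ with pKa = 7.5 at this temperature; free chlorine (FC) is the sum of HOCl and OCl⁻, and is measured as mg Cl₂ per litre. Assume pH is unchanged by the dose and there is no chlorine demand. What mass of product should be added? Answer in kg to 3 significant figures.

(a) 25.31 ppm; (b) 10.3 kg

(a) Volume: 1710 m³ = 1,710,000 L.
(a) Mass of solution: 273 L × 1000 mL/L × 1.21 g/mL = 330,300 g.
(a) Available chlorine delivered: 330,300 g × 0.131 = 43,270 g as Cl₂.
(a) Concentration rise: 43,270 g / 1,710,000 L = 25.31 mg/L = 25.31 ppm.

(b) Volume: 1310 m³ = 1,310,000 L.
(b) [OCl⁻]/[HOCl] = 10^(pH − pKa) = 10^(7.44 − 7.5) = 0.871; fraction as HOCl = 1/(1 + 0.871) = 0.5345.
(b) Free chlorine required for 2.7 ppm HOCl: 2.7 / 0.5345 = 5.052 ppm.
(b) FC to add: 5.052 − 0.1 = 4.952 mg/L as Cl₂.
(b) Cl₂ equivalent: 4.952 mg/L × 1,310,000 L = 6487 g.
(b) Product at 63.0% available Cl: 6487 / 0.63 = 10,300 g.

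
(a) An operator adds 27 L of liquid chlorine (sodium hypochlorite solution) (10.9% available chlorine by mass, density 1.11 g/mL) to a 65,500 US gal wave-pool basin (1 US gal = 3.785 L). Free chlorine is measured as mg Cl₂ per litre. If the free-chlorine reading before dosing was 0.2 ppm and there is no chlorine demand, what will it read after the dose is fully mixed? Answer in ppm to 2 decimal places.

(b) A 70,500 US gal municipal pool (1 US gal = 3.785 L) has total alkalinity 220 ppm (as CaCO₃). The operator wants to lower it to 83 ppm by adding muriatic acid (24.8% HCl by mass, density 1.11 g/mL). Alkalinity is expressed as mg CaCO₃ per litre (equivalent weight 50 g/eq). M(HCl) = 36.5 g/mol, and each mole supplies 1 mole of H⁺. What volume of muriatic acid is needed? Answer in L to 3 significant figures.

(a) Volume: 65,500 US gal × 3.785 L/gal = 247,918 L.
(a) Mass of solution: 27 L × 1000 mL/L × 1.11 g/mL = 29,970 g.
(a) Available chlorine delivered: 29,970 g × 0.109 = 3267 g as Cl₂.
(a) Concentration rise: 3267 g / 247,918 L = 13.18 mg/L = 13.18 ppm.
(a) Final FC: 0.2 + 13.18 = 13.38 ppm.

(b) Volume: 70,500 US gal × 3.785 L/gal = 266,842 L.
(b) Alkalinity to neutralize: (220 − 83) = 137 mg/L as CaCO₃ × 266,842 L = 36,560 g as CaCO₃.
(b) Equivalents of H⁺ required: 36,560 ÷ 50 g/eq = 731.1 eq = 731.1 mol HCl.
(b) Mass of HCl: 731.1 × 36.5 = 26,690 g.
(b) Mass of 24.8% solution: 26,690 / 0.248 = 107,600 g.
(b) Volume: 107,600 g ÷ 1.11 g/mL = 96,940 mL.

(a) 13.38 ppm; (b) 96.9 L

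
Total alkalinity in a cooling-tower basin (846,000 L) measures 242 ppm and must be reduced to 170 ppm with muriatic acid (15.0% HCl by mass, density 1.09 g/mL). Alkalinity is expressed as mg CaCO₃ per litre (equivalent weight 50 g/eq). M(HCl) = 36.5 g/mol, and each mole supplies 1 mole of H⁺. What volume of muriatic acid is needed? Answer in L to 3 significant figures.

272 L

Alkalinity to neutralize: (242 − 170) = 72 mg/L as CaCO₃ × 846,000 L = 60,910 g as CaCO₃.
Equivalents of H⁺ required: 60,910 ÷ 50 g/eq = 1218 eq = 1218 mol HCl.
Mass of HCl: 1218 × 36.5 = 44,470 g.
Mass of 15.0% solution: 44,470 / 0.15 = 296,400 g.
Volume: 296,400 g ÷ 1.09 g/mL = 272,000 mL.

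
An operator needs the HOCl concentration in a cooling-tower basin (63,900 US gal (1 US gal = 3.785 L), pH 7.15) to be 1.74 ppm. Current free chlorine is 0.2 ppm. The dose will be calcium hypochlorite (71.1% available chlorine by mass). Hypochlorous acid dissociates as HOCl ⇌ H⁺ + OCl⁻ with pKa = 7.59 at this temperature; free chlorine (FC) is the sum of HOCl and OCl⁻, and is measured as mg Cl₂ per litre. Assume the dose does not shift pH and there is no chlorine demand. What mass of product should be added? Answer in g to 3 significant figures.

739 g

Volume: 63,900 US gal × 3.785 L/gal = 241,862 L.
[OCl⁻]/[HOCl] = 10^(pH − pKa) = 10^(7.15 − 7.59) = 0.3631; fraction as HOCl = 1/(1 + 0.3631) = 0.7336.
Free chlorine required for 1.74 ppm HOCl: 1.74 / 0.7336 = 2.372 ppm.
FC to add: 2.372 − 0.2 = 2.172 mg/L as Cl₂.
Cl₂ equivalent: 2.172 mg/L × 241,862 L = 525.3 g.
Product at 71.1% available Cl: 525.3 / 0.711 = 738.8 g.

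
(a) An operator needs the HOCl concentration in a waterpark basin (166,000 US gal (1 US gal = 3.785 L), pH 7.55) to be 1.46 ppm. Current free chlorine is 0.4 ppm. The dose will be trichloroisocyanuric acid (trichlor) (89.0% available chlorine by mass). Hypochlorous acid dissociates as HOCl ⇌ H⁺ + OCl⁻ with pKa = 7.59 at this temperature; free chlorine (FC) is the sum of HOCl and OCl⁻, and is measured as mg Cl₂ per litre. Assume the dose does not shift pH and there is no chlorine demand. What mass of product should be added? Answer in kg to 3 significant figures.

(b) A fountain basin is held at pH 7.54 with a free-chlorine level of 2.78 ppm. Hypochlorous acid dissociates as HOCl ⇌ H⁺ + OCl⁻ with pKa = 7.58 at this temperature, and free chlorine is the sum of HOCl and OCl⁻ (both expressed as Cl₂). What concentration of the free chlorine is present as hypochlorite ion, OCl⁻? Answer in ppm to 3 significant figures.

(a) 1.69 kg; (b) 1.33 ppm

(a) Volume: 166,000 US gal × 3.785 L/gal = 628,310 L.
(a) [OCl⁻]/[HOCl] = 10^(pH − pKa) = 10^(7.55 − 7.59) = 0.912; fraction as HOCl = 1/(1 + 0.912) = 0.523.
(a) Free chlorine required for 1.46 ppm HOCl: 1.46 / 0.523 = 2.792 ppm.
(a) FC to add: 2.792 − 0.4 = 2.392 mg/L as Cl₂.
(a) Cl₂ equivalent: 2.392 mg/L × 628,310 L = 1503 g.
(a) Product at 89.0% available Cl: 1503 / 0.89 = 1688 g.

(b) [OCl⁻]/[HOCl] = 10^(pH − pKa) = 10^(7.54 − 7.58) = 10^-0.04 = 0.912.
(b) Fraction as HOCl = 1 / (1 + 0.912) = 0.523.
(b) OCl⁻ = (1 − 0.523) × 2.78 ppm = 1.326 ppm.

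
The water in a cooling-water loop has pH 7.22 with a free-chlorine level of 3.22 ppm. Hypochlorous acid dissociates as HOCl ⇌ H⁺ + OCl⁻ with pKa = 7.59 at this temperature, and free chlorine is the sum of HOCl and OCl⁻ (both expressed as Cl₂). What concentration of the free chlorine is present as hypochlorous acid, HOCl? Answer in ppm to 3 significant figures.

2.26 ppm

[OCl⁻]/[HOCl] = 10^(pH − pKa) = 10^(7.22 − 7.59) = 10^-0.37 = 0.4266.
Fraction as HOCl = 1 / (1 + 0.4266) = 0.701.
HOCl = 0.701 × 3.22 ppm = 2.257 ppm.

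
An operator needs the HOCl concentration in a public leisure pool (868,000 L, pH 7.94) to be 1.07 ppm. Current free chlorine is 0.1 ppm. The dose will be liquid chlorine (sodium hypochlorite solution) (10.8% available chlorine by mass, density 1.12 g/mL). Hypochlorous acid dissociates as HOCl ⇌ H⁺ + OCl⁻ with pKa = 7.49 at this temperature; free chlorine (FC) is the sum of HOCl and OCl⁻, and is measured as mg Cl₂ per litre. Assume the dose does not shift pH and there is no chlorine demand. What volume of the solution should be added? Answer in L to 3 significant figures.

28.6 L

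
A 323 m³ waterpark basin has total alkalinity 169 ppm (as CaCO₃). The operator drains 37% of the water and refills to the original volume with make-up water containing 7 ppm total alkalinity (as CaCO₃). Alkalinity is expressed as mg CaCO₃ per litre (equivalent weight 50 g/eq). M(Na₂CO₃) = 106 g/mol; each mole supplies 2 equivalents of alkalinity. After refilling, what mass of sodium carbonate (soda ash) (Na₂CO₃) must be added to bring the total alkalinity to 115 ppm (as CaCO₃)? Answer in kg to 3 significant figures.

2.03 kg

Volume: 323 m³ = 323,000 L.
After draining 37% and refilling: 169 × 0.63 + 7 × 0.37 = 109.06 ppm.
Deficit to target: 115 − 109.06 = 5.94 mg/L.
As CaCO₃: 5.94 mg/L × 323,000 L = 1919 g; ÷ 50 g/eq ÷ 2 = 19.19 mol Na₂CO₃.
Mass: 19.19 × 106 = 2034 g.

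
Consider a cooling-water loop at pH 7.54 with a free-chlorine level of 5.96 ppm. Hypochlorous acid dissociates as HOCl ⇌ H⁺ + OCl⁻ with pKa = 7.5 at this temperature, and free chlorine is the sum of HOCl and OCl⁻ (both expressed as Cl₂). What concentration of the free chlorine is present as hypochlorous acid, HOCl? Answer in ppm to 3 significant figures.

[OCl⁻]/[HOCl] = 10^(pH − pKa) = 10^(7.54 − 7.5) = 10^0.04 = 1.096.
Fraction as HOCl = 1 / (1 + 1.096) = 0.477.
HOCl = 0.477 × 5.96 ppm = 2.843 ppm.

2.84 ppm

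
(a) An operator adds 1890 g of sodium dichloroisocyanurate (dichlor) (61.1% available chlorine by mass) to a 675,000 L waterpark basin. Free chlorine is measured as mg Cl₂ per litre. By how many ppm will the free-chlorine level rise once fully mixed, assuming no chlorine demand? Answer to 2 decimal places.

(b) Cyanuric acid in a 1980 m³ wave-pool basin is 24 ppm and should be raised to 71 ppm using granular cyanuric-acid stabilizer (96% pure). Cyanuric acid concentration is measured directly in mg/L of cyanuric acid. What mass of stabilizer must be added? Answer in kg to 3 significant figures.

(a) 1.71 ppm; (b) 96.9 kg

(a) Available chlorine delivered: 1890 g × 0.611 = 1155 g as Cl₂.
(a) Concentration rise: 1155 g / 675,000 L = 1.711 mg/L = 1.71 ppm.

(b) Volume: 1980 m³ = 1,980,000 L.
(b) CYA to add: (71 − 24) = 47 mg/L × 1,980,000 L = 93,060 g cyanuric acid.
(b) At 96% purity: 93,060 / 0.96 = 96,940 g product.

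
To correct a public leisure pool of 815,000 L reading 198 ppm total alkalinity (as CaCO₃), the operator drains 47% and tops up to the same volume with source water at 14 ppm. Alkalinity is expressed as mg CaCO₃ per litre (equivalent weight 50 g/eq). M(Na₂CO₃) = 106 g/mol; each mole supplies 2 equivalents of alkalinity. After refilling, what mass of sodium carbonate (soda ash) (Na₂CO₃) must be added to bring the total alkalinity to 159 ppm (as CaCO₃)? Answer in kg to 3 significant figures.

After draining 47% and refilling: 198 × 0.53 + 14 × 0.47 = 111.52 ppm.
Deficit to target: 159 − 111.52 = 47.48 mg/L.
As CaCO₃: 47.48 mg/L × 815,000 L = 38,700 g; ÷ 50 g/eq ÷ 2 = 387 mol Na₂CO₃.
Mass: 387 × 106 = 41,020 g.

41.0 kg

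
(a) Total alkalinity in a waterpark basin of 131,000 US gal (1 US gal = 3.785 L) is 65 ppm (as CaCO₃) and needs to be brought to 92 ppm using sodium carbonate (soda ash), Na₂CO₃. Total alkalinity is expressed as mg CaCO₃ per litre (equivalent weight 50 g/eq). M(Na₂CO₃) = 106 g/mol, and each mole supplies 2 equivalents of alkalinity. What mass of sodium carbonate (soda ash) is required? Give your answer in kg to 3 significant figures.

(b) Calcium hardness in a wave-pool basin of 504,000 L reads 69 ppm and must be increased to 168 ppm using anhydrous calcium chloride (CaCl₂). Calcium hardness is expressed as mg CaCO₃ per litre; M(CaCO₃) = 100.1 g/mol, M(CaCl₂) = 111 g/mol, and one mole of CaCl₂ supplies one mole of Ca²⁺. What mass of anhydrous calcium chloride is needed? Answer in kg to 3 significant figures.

(a) Volume: 131,000 US gal × 3.785 L/gal = 495,835 L.
(a) Alkalinity to add: (92 − 65) = 27 mg/L as CaCO₃ × 495,835 L = 13,390 g as CaCO₃.
(a) Equivalents: 13,390 g ÷ 50 g/eq = 267.8 eq.
(a) Each mole of Na₂CO₃ supplies 2 eq, so 267.8 / 2 = 133.9 mol.
(a) Mass: 133.9 mol × 106 g/mol = 14,190 g.

(b) Hardness to add: (168 − 69) = 99 mg/L as CaCO₃ × 504,000 L = 49,900 g as CaCO₃.
(b) Moles of Ca²⁺ (1 mol Ca²⁺ ≡ 1 mol CaCO₃): 49,900 / 100.1 g/mol = 498.5 mol.
(b) Mass of CaCl₂: 498.5 × 111 = 55,330 g.

(a) 14.2 kg; (b) 55.3 kg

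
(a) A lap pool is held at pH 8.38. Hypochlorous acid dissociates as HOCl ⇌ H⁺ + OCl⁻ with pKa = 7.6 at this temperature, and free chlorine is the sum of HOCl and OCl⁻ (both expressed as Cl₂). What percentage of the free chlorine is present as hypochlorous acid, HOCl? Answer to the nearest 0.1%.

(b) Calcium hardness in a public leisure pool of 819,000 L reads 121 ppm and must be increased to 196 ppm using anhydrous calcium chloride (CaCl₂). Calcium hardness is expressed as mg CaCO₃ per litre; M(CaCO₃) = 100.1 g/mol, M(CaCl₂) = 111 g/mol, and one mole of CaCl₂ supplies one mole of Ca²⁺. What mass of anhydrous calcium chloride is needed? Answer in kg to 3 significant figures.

(a) [OCl⁻]/[HOCl] = 10^(pH − pKa) = 10^(8.38 − 7.6) = 10^0.78 = 6.026.
(a) Fraction as HOCl = 1 / (1 + 6.026) = 0.1423.

(b) Hardness to add: (196 − 121) = 75 mg/L as CaCO₃ × 819,000 L = 61,420 g as CaCO₃.
(b) Moles of Ca²⁺ (1 mol Ca²⁺ ≡ 1 mol CaCO₃): 61,420 / 100.1 g/mol = 613.6 mol.
(b) Mass of CaCl₂: 613.6 × 111 = 68,110 g.

(a) 14.2%; (b) 68.1 kg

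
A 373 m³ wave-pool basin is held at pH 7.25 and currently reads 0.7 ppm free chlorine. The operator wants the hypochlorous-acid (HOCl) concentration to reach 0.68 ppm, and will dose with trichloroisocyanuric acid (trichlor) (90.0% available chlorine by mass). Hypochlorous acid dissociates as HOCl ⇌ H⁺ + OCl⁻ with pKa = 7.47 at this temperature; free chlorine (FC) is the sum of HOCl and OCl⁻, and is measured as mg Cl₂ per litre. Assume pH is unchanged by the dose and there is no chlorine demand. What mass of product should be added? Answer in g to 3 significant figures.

162 g

Volume: 373 m³ = 373,000 L.
[OCl⁻]/[HOCl] = 10^(pH − pKa) = 10^(7.25 − 7.47) = 0.6026; fraction as HOCl = 1/(1 + 0.6026) = 0.624.
Free chlorine required for 0.68 ppm HOCl: 0.68 / 0.624 = 1.09 ppm.
FC to add: 1.09 − 0.7 = 0.3897 mg/L as Cl₂.
Cl₂ equivalent: 0.3897 mg/L × 373,000 L = 145.4 g.
Product at 90.0% available Cl: 145.4 / 0.9 = 161.5 g.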